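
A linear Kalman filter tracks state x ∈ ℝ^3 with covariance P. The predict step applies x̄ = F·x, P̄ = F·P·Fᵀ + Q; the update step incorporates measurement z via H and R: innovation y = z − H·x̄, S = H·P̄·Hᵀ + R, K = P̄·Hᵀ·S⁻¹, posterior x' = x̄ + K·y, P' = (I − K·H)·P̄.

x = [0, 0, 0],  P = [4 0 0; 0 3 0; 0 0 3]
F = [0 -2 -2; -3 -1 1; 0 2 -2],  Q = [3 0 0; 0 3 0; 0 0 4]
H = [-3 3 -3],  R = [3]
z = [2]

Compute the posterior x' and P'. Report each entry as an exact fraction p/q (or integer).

x̄ = F·x = [0, 0, 0]
P̄ = F·P·Fᵀ + Q = [27 0 0; 0 45 -12; 0 -12 28]
y = z − H·x̄ = [2]
S = H·P̄·Hᵀ + R = [1119]
K = P̄·Hᵀ·S⁻¹ = [-27/373; 57/373; -40/373]
x' = x̄ + K·y = [-54/373, 114/373, -80/373]
P' = (I − K·H)·P̄ = [7884/373 4617/373 -3240/373; 4617/373 7038/373 2364/373; -3240/373 2364/373 5644/373]

x' = [-54/373, 114/373, -80/373]
P' = [7884/373 4617/373 -3240/373; 4617/373 7038/373 2364/373; -3240/373 2364/373 5644/373]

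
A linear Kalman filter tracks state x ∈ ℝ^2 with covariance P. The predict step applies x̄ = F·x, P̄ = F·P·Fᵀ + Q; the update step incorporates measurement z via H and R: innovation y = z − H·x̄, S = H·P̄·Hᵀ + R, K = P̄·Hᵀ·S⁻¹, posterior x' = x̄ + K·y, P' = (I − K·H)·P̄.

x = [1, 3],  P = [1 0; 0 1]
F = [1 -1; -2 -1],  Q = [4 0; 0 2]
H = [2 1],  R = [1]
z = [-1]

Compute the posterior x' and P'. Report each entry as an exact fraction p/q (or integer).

x' = [8/7, -25/7]
P' = [47/28 -83/28; -83/28 171/28]

x̄ = F·x = [-2, -5]
P̄ = F·P·Fᵀ + Q = [6 -1; -1 7]
y = z − H·x̄ = [8]
S = H·P̄·Hᵀ + R = [28]
K = P̄·Hᵀ·S⁻¹ = [11/28; 5/28]
x' = x̄ + K·y = [8/7, -25/7]
P' = (I − K·H)·P̄ = [47/28 -83/28; -83/28 171/28]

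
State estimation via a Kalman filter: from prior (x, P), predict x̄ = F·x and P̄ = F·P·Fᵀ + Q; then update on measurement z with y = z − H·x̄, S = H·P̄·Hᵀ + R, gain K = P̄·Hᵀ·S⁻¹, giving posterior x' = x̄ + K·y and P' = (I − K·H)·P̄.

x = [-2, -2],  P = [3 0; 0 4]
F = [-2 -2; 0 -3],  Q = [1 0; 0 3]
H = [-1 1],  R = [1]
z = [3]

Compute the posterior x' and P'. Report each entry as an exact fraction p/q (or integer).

x̄ = F·x = [8, 6]
P̄ = F·P·Fᵀ + Q = [29 24; 24 39]
y = z − H·x̄ = [5]
S = H·P̄·Hᵀ + R = [21]
K = P̄·Hᵀ·S⁻¹ = [-5/21; 5/7]
x' = x̄ + K·y = [143/21, 67/7]
P' = (I − K·H)·P̄ = [584/21 193/7; 193/7 198/7]

x' = [143/21, 67/7]
P' = [584/21 193/7; 193/7 198/7]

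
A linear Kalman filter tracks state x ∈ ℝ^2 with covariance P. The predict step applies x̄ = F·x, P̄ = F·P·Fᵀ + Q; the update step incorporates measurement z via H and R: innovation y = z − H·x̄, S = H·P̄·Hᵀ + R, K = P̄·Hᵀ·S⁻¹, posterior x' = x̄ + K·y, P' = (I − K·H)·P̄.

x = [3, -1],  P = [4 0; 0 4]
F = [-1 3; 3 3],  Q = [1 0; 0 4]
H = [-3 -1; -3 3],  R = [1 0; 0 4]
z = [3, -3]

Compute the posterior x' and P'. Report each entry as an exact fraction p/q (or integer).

x̄ = F·x = [-6, 6]
P̄ = F·P·Fᵀ + Q = [41 24; 24 76]
y = z − H·x̄ = [-9, -39]
S = H·P̄·Hᵀ + R = [590 -3; -3 625]
K = P̄·Hᵀ·S⁻¹ = [-92028/368741 -30531/368741; -92032/368741 91596/368741]
x' = x̄ + K·y = [-193485/368741, -531510/368741]
P' = (I − K·H)·P̄ = [33184/368741 -7524/368741; -7524/368741 114604/368741]

x' = [-193485/368741, -531510/368741]
P' = [33184/368741 -7524/368741; -7524/368741 114604/368741]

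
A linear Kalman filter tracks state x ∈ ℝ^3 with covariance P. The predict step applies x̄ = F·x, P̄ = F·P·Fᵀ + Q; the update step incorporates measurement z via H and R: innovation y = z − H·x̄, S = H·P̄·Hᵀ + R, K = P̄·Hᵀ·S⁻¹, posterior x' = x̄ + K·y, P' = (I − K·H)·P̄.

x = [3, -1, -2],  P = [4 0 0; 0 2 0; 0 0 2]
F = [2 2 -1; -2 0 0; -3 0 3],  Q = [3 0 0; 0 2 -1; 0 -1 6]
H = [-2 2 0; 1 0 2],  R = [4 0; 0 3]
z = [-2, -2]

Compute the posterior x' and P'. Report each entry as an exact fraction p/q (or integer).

x̄ = F·x = [6, -6, -15]
P̄ = F·P·Fᵀ + Q = [29 -16 -30; -16 18 23; -30 23 60]
y = z − H·x̄ = [22, 22]
S = H·P̄·Hᵀ + R = [320 122; 122 152]
K = P̄·Hᵀ·S⁻¹ = [-4949/16878 265/8439; 1669/8439 326/8439; 1283/8439 3967/8439]
x' = x̄ + K·y = [675/2813, -2248/2813, -3695/2813]
P' = (I − K·H)·P̄ = [30241/8439 25292/8439 -14723/8439; 25292/8439 28630/8439 -12157/8439; -14723/8439 -12157/8439 13312/8439]

x' = [675/2813, -2248/2813, -3695/2813]
P' = [30241/8439 25292/8439 -14723/8439; 25292/8439 28630/8439 -12157/8439; -14723/8439 -12157/8439 13312/8439]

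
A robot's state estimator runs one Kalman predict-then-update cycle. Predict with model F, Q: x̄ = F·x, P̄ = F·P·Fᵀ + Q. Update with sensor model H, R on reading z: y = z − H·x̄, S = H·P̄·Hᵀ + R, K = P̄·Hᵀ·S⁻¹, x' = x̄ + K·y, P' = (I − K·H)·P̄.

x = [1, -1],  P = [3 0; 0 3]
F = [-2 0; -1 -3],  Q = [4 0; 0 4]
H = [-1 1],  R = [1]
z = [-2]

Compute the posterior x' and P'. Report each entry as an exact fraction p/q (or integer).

x̄ = F·x = [-2, 2]
P̄ = F·P·Fᵀ + Q = [16 6; 6 34]
y = z − H·x̄ = [-6]
S = H·P̄·Hᵀ + R = [39]
K = P̄·Hᵀ·S⁻¹ = [-10/39; 28/39]
x' = x̄ + K·y = [-6/13, -30/13]
P' = (I − K·H)·P̄ = [524/39 514/39; 514/39 542/39]

x' = [-6/13, -30/13]
P' = [524/39 514/39; 514/39 542/39]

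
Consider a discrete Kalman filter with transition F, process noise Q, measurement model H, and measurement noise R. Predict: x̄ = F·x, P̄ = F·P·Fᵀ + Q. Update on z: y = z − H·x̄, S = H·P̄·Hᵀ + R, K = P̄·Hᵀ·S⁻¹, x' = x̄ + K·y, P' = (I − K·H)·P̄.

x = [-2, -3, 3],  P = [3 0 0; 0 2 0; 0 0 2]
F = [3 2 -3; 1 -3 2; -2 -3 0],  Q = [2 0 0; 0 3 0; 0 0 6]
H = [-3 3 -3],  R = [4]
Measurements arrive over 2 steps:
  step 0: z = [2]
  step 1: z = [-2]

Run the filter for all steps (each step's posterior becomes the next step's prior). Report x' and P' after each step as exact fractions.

step 0: x̄ = F·x = [-21, 13, 13]
step 0: P̄ = F·P·Fᵀ + Q = [55 -15 -30; -15 32 12; -30 12 36]
step 0: y = z − H·x̄ = [-61]
step 0: S = H·P̄·Hᵀ + R = [625]
step 0: K = P̄·Hᵀ·S⁻¹ = [-24/125; 21/125; 18/625]
step 0: x' = x̄ + K·y = [-1161/125, 344/125, 7027/625]
step 0: P' = (I − K·H)·P̄ = [799/25 129/25 -3318/125; 129/25 359/25 1122/125; -3318/125 1122/125 22176/625]
step 1: x̄ = F·x = [-35056/625, 3089/625, 258/25]
step 1: P̄ = F·P·Fᵀ + Q = [686509/625 -126396/625 -10587/25; -126396/625 38299/625 3328/25; -10587/25 3328/25 325]
step 1: y = z − H·x̄ = [-19267/125]
step 1: S = H·P̄·Hᵀ + R = [174691/25]
step 1: K = P̄·Hᵀ·S⁻¹ = [-328938/873455; 48897/873455; 17370/174691]
step 1: x' = x̄ + K·y = [1709446/873455, -3219824/873455, -4372656/873455]
step 1: P' = (I − K·H)·P̄ = [93813887/873455 -47969298/873455 -141344601/873455; -47969298/873455 34396592/873455 82300694/873455; -141344601/873455 82300694/873455 44705899/174691]

step 0: x' = [-1161/125, 344/125, 7027/625], P' = [799/25 129/25 -3318/125; 129/25 359/25 1122/125; -3318/125 1122/125 22176/625]
step 1: x' = [1709446/873455, -3219824/873455, -4372656/873455], P' = [93813887/873455 -47969298/873455 -141344601/873455; -47969298/873455 34396592/873455 82300694/873455; -141344601/873455 82300694/873455 44705899/174691]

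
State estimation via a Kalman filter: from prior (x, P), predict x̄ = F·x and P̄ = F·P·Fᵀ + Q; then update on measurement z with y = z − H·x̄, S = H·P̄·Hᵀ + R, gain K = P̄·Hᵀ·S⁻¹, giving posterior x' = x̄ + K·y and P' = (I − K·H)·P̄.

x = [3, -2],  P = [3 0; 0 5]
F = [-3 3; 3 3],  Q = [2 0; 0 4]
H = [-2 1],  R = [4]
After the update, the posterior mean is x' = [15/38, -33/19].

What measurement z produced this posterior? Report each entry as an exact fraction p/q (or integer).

z = [-3]

x̄ = F·x = [-15, 3]
P̄ = F·P·Fᵀ + Q = [74 18; 18 76]
S = H·P̄·Hᵀ + R = [304]
K = P̄·Hᵀ·S⁻¹ = [-65/152; 5/38]
x' − x̄ = [585/38, -90/19] = K·y
y = (KᵀK)⁻¹·Kᵀ·(x' − x̄) = [-36]
z = y + H·x̄ = [-36] + [33] = [-3]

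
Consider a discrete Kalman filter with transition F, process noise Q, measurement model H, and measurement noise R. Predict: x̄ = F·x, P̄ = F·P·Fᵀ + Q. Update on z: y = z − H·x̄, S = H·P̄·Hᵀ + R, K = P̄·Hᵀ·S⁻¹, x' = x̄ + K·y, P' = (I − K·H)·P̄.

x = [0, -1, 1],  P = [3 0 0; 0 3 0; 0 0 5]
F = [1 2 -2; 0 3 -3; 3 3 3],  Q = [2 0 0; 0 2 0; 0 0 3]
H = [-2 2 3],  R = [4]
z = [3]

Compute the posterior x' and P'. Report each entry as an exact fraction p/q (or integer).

x̄ = F·x = [-4, -6, 0]
P̄ = F·P·Fᵀ + Q = [37 48 -3; 48 74 -18; -3 -18 102]
y = z − H·x̄ = [7]
S = H·P̄·Hᵀ + R = [802]
K = P̄·Hᵀ·S⁻¹ = [13/802; -1/401; 138/401]
x' = x̄ + K·y = [-3117/802, -2413/401, 966/401]
P' = (I − K·H)·P̄ = [29505/802 19261/401 -2997/401; 19261/401 29672/401 -6942/401; -2997/401 -6942/401 2814/401]

x' = [-3117/802, -2413/401, 966/401]
P' = [29505/802 19261/401 -2997/401; 19261/401 29672/401 -6942/401; -2997/401 -6942/401 2814/401]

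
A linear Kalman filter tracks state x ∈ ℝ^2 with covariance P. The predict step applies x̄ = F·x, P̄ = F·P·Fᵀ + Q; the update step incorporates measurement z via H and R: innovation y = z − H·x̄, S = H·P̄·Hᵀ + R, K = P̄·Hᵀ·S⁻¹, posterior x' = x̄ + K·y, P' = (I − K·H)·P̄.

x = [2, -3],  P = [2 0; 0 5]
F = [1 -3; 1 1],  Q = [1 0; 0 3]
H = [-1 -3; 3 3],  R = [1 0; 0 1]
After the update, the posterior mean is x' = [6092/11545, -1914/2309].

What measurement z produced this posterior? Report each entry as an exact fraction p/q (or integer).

x̄ = F·x = [11, -1]
P̄ = F·P·Fᵀ + Q = [48 -13; -13 10]
S = H·P̄·Hᵀ + R = [61 -78; -78 289]
K = P̄·Hᵀ·S⁻¹ = [5589/11545 5703/11545; -1123/2309 -375/2309]
x' − x̄ = [-120903/11545, 395/2309] = K·y
y = (KᵀK)⁻¹·Kᵀ·(x' − x̄) = [10, -31]
z = y + H·x̄ = [10, -31] + [-8, 30] = [2, -1]

z = [2, -1]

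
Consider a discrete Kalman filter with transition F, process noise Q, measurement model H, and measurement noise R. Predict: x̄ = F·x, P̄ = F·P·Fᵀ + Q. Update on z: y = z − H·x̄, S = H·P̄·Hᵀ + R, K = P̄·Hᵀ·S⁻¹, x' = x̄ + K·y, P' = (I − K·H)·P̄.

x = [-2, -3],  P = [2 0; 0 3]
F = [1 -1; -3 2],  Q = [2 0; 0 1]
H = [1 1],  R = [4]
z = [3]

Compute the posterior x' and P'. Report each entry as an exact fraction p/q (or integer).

x̄ = F·x = [1, 0]
P̄ = F·P·Fᵀ + Q = [7 -12; -12 31]
y = z − H·x̄ = [2]
S = H·P̄·Hᵀ + R = [18]
K = P̄·Hᵀ·S⁻¹ = [-5/18; 19/18]
x' = x̄ + K·y = [4/9, 19/9]
P' = (I − K·H)·P̄ = [101/18 -121/18; -121/18 197/18]

x' = [4/9, 19/9]
P' = [101/18 -121/18; -121/18 197/18]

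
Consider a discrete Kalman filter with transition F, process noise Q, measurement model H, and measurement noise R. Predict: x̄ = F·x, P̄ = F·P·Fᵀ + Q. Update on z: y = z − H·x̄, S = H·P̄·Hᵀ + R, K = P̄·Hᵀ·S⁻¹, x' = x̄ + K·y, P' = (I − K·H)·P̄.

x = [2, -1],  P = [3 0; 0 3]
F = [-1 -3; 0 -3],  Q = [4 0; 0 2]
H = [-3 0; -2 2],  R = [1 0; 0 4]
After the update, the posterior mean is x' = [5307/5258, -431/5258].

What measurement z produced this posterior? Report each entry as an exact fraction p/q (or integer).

z = [-3, -3]

x̄ = F·x = [1, 3]
P̄ = F·P·Fᵀ + Q = [34 27; 27 29]
S = H·P̄·Hᵀ + R = [307 42; 42 40]
K = P̄·Hᵀ·S⁻¹ = [-873/2629 -7/5258; -852/2629 2315/5258]
x' − x̄ = [49/5258, -16205/5258] = K·y
y = (KᵀK)⁻¹·Kᵀ·(x' − x̄) = [0, -7]
z = y + H·x̄ = [0, -7] + [-3, 4] = [-3, -3]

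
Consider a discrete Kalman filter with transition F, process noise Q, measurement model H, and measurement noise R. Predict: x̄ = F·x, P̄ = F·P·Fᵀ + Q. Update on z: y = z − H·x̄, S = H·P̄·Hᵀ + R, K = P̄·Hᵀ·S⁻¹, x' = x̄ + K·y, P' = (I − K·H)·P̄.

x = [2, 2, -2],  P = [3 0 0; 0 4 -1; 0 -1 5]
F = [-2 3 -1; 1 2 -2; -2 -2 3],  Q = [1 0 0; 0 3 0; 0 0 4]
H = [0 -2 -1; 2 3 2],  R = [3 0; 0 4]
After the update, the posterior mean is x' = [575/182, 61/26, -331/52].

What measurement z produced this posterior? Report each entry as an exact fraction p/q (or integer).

z = [3, 1]

x̄ = F·x = [4, 10, -14]
P̄ = F·P·Fᵀ + Q = [60 36 -38; 36 50 -62; -38 -62 89]
S = H·P̄·Hᵀ + R = [44 -112; -112 434]
K = P̄·Hᵀ·S⁻¹ = [9/26 40/91; -197/234 1/117; 413/468 4/117]
x' − x̄ = [-153/182, -199/26, 397/52] = K·y
y = (KᵀK)⁻¹·Kᵀ·(x' − x̄) = [9, -9]
z = y + H·x̄ = [9, -9] + [-6, 10] = [3, 1]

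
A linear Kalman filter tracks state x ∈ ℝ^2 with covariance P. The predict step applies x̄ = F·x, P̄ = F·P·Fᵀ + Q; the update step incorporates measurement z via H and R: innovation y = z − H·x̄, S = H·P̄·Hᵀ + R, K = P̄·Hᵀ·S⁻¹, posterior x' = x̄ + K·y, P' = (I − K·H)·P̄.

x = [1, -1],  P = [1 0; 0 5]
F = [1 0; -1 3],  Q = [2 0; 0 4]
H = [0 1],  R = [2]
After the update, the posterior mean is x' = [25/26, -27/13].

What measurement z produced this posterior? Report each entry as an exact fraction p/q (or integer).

z = [-2]

x̄ = F·x = [1, -4]
P̄ = F·P·Fᵀ + Q = [3 -1; -1 50]
S = H·P̄·Hᵀ + R = [52]
K = P̄·Hᵀ·S⁻¹ = [-1/52; 25/26]
x' − x̄ = [-1/26, 25/13] = K·y
y = (KᵀK)⁻¹·Kᵀ·(x' − x̄) = [2]
z = y + H·x̄ = [2] + [-4] = [-2]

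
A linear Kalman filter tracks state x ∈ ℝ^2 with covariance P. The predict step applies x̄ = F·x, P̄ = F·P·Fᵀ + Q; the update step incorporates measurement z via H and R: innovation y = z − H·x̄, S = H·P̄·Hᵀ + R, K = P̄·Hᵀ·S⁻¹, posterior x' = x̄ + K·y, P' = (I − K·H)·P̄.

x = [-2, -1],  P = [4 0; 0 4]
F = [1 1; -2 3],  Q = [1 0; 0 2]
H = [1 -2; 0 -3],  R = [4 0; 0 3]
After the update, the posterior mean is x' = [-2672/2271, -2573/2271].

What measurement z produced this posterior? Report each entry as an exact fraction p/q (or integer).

z = [2, 3]

x̄ = F·x = [-3, 1]
P̄ = F·P·Fᵀ + Q = [9 4; 4 54]
S = H·P̄·Hᵀ + R = [213 312; 312 489]
K = P̄·Hᵀ·S⁻¹ = [1411/2271 -956/2271; -104/2271 -686/2271]
x' − x̄ = [4141/2271, -4844/2271] = K·y
y = (KᵀK)⁻¹·Kᵀ·(x' − x̄) = [7, 6]
z = y + H·x̄ = [7, 6] + [-5, -3] = [2, 3]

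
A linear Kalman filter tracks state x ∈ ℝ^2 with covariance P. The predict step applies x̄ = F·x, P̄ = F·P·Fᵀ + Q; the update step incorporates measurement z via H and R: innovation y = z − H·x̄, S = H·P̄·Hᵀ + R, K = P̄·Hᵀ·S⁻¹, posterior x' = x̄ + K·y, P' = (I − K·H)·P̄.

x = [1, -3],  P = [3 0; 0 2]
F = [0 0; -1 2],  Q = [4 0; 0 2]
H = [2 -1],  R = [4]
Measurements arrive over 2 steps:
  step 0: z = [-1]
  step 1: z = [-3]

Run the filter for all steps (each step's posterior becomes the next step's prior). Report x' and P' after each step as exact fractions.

step 0: x' = [-64/33, -127/33], P' = [68/33 104/33; 104/33 260/33]
step 1: x' = [-1156/709, -763/709], P' = [1780/709 3032/709; 3032/709 7580/709]

step 0: x̄ = F·x = [0, -7]
step 0: P̄ = F·P·Fᵀ + Q = [4 0; 0 13]
step 0: y = z − H·x̄ = [-8]
step 0: S = H·P̄·Hᵀ + R = [33]
step 0: K = P̄·Hᵀ·S⁻¹ = [8/33; -13/33]
step 0: x' = x̄ + K·y = [-64/33, -127/33]
step 0: P' = (I − K·H)·P̄ = [68/33 104/33; 104/33 260/33]
step 1: x̄ = F·x = [0, -190/33]
step 1: P̄ = F·P·Fᵀ + Q = [4 0; 0 758/33]
step 1: y = z − H·x̄ = [-289/33]
step 1: S = H·P̄·Hᵀ + R = [1418/33]
step 1: K = P̄·Hᵀ·S⁻¹ = [132/709; -379/709]
step 1: x' = x̄ + K·y = [-1156/709, -763/709]
step 1: P' = (I − K·H)·P̄ = [1780/709 3032/709; 3032/709 7580/709]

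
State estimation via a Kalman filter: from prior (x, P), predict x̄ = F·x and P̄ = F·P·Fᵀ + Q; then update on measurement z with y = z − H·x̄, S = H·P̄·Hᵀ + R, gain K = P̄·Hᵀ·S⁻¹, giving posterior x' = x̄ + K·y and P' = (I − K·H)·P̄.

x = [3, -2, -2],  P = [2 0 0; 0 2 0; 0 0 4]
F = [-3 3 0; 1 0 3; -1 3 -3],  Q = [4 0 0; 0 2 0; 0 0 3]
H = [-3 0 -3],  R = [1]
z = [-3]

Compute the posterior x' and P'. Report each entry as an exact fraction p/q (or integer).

x̄ = F·x = [-15, -3, -3]
P̄ = F·P·Fᵀ + Q = [40 -6 24; -6 40 -38; 24 -38 59]
y = z − H·x̄ = [-57]
S = H·P̄·Hᵀ + R = [1324]
K = P̄·Hᵀ·S⁻¹ = [-48/331; 33/331; -249/1324]
x' = x̄ + K·y = [-2229/331, -2874/331, 10221/1324]
P' = (I − K·H)·P̄ = [4024/331 4350/331 -4008/331; 4350/331 8884/331 -4361/331; -4008/331 -4361/331 16115/1324]

x' = [-2229/331, -2874/331, 10221/1324]
P' = [4024/331 4350/331 -4008/331; 4350/331 8884/331 -4361/331; -4008/331 -4361/331 16115/1324]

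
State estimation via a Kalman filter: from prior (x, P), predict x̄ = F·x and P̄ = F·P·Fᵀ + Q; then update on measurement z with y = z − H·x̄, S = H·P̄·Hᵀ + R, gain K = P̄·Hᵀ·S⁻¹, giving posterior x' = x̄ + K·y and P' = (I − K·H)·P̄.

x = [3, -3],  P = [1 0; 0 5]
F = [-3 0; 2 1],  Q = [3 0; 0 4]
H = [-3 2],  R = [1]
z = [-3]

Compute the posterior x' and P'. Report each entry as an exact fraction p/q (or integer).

x' = [-369/233, -885/233]
P' = [492/233 714/233; 714/233 1093/233]

x̄ = F·x = [-9, 3]
P̄ = F·P·Fᵀ + Q = [12 -6; -6 13]
y = z − H·x̄ = [-36]
S = H·P̄·Hᵀ + R = [233]
K = P̄·Hᵀ·S⁻¹ = [-48/233; 44/233]
x' = x̄ + K·y = [-369/233, -885/233]
P' = (I − K·H)·P̄ = [492/233 714/233; 714/233 1093/233]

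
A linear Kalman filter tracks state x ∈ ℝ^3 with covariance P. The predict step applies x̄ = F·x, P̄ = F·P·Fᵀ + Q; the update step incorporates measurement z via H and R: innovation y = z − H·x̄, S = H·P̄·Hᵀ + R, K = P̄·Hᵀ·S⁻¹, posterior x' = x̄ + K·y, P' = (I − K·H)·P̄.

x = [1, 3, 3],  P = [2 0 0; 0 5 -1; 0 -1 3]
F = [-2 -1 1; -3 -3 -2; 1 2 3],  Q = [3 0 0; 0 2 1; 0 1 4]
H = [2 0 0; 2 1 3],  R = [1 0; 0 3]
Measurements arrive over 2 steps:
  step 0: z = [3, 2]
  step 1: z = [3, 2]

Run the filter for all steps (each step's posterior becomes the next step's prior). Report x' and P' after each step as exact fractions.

step 0: x' = [22332/16469, -57302/16469, 17960/16469], P' = [4037/16469 7634/16469 -5184/16469; 7634/16469 338072/16469 -123291/16469; -5184/16469 -123291/16469 51760/16469]
step 1: x' = [324317156/214340637, 749644232/214340637, -109488250/71446879], P' = [52670201/214340637 88403075/214340637 -21068879/71446879; 88403075/214340637 3165210047/214340637 -377974691/71446879; -21068879/71446879 -377974691/71446879 164751035/71446879]

step 0: x̄ = F·x = [-2, -18, 16]
step 0: P̄ = F·P·Fᵀ + Q = [21 22 -4; 22 65 -40; -4 -40 41]
step 0: y = z − H·x̄ = [7, -24]
step 0: S = H·P̄·Hᵀ + R = [85 104; 104 321]
step 0: K = P̄·Hᵀ·S⁻¹ = [8074/16469 52/16469; 15268/16469 -5511/16469; -10368/16469 7207/16469]
step 0: x' = x̄ + K·y = [22332/16469, -57302/16469, 17960/16469]
step 0: P' = (I − K·H)·P̄ = [4037/16469 7634/16469 -5184/16469; 7634/16469 338072/16469 -123291/16469; -5184/16469 -123291/16469 51760/16469]
step 1: x̄ = F·x = [30598/16469, 68990/16469, -38392/16469]
step 1: P̄ = F·P·Fᵀ + Q = [753241/16469 1121731/16469 -417897/16469; 1121731/16469 1914671/16469 -743533/16469; -417897/16469 -743533/16469 407981/16469]
step 1: y = z − H·x̄ = [-11789/16469, 17928/16469]
step 1: S = H·P̄·Hᵀ + R = [3029433/16469 2749044/16469; 2749044/16469 3659833/16469]
step 1: K = P̄·Hᵀ·S⁻¹ = [105340402/214340637 458174/71446879; 176806150/214340637 -6639558/71446879; -42137758/71446879 24713552/71446879]
step 1: x' = x̄ + K·y = [324317156/214340637, 749644232/214340637, -109488250/71446879]
step 1: P' = (I − K·H)·P̄ = [52670201/214340637 88403075/214340637 -21068879/71446879; 88403075/214340637 3165210047/214340637 -377974691/71446879; -21068879/71446879 -377974691/71446879 164751035/71446879]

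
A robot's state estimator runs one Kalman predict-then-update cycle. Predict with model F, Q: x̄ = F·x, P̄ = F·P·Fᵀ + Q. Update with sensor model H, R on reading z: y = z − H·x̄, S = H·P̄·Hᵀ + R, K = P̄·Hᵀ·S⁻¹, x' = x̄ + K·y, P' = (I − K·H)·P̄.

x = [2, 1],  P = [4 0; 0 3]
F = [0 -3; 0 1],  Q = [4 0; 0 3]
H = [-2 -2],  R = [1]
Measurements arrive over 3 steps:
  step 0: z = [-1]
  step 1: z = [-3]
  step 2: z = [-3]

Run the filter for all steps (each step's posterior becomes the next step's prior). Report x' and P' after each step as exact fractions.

step 0: x̄ = F·x = [-3, 1]
step 0: P̄ = F·P·Fᵀ + Q = [31 -9; -9 6]
step 0: y = z − H·x̄ = [-5]
step 0: S = H·P̄·Hᵀ + R = [77]
step 0: K = P̄·Hᵀ·S⁻¹ = [-4/7; 6/77]
step 0: x' = x̄ + K·y = [-1/7, 47/77]
step 0: P' = (I − K·H)·P̄ = [41/7 -39/7; -39/7 426/77]
step 1: x̄ = F·x = [-141/77, 47/77]
step 1: P̄ = F·P·Fᵀ + Q = [4142/77 -1278/77; -1278/77 657/77]
step 1: y = z − H·x̄ = [-419/77]
step 1: S = H·P̄·Hᵀ + R = [9049/77]
step 1: K = P̄·Hᵀ·S⁻¹ = [-5728/9049; 1242/9049]
step 1: x' = x̄ + K·y = [14599/9049, -1235/9049]
step 1: P' = (I − K·H)·P̄ = [60662/9049 -57798/9049; -57798/9049 57177/9049]
step 2: x̄ = F·x = [3705/9049, -1235/9049]
step 2: P̄ = F·P·Fᵀ + Q = [550789/9049 -171531/9049; -171531/9049 84324/9049]
step 2: y = z − H·x̄ = [-22207/9049]
step 2: S = H·P̄·Hᵀ + R = [1177253/9049]
step 2: K = P̄·Hᵀ·S⁻¹ = [-68956/107023; 174414/1177253]
step 2: x' = x̄ + K·y = [213043/107023, -588697/1177253]
step 2: P' = (I − K·H)·P̄ = [734099/107023 -699621/107023; -699621/107023 7608624/1177253]

step 0: x' = [-1/7, 47/77], P' = [41/7 -39/7; -39/7 426/77]
step 1: x' = [14599/9049, -1235/9049], P' = [60662/9049 -57798/9049; -57798/9049 57177/9049]
step 2: x' = [213043/107023, -588697/1177253], P' = [734099/107023 -699621/107023; -699621/107023 7608624/1177253]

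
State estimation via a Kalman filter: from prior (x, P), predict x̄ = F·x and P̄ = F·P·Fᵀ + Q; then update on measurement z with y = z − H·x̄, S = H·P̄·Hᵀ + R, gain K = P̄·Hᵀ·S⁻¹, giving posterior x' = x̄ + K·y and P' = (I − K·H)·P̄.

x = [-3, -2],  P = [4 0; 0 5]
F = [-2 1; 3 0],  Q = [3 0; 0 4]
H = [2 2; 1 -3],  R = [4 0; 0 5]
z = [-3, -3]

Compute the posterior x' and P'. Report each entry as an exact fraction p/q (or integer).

x̄ = F·x = [4, -9]
P̄ = F·P·Fᵀ + Q = [24 -24; -24 40]
y = z − H·x̄ = [7, -34]
S = H·P̄·Hᵀ + R = [68 -96; -96 533]
K = P̄·Hᵀ·S⁻¹ = [2304/6757 1632/6757; 808/6757 -1680/6757]
x' = x̄ + K·y = [-12332/6757, 1963/6757]
P' = (I − K·H)·P̄ = [5496/6757 -888/6757; -888/6757 2504/6757]

x' = [-12332/6757, 1963/6757]
P' = [5496/6757 -888/6757; -888/6757 2504/6757]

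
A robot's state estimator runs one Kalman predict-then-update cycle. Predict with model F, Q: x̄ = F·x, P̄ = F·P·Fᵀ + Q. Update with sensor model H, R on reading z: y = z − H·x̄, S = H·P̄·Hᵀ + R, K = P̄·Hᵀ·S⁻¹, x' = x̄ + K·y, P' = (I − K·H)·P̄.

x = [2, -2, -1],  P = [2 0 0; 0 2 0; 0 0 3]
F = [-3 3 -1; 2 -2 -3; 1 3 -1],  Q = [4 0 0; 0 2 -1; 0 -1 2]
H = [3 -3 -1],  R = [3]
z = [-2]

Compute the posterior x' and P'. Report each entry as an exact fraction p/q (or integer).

x̄ = F·x = [-11, 11, -3]
P̄ = F·P·Fᵀ + Q = [43 -15 15; -15 45 0; 15 0 25]
y = z − H·x̄ = [61]
S = H·P̄·Hᵀ + R = [1000]
K = P̄·Hᵀ·S⁻¹ = [159/1000; -9/50; 1/50]
x' = x̄ + K·y = [-1301/1000, 1/50, -89/50]
P' = (I − K·H)·P̄ = [17719/1000 681/50 591/50; 681/50 63/5 18/5; 591/50 18/5 123/5]

x' = [-1301/1000, 1/50, -89/50]
P' = [17719/1000 681/50 591/50; 681/50 63/5 18/5; 591/50 18/5 123/5]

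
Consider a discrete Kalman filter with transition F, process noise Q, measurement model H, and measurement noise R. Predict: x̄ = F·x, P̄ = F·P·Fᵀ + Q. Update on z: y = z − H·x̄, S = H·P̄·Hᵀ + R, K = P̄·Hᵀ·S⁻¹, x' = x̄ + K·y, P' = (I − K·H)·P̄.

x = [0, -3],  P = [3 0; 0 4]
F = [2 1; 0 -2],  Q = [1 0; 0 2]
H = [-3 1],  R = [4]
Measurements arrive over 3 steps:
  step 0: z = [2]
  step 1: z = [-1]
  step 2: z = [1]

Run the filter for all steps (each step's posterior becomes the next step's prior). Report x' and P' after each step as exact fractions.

step 0: x̄ = F·x = [-3, 6]
step 0: P̄ = F·P·Fᵀ + Q = [17 -8; -8 18]
step 0: y = z − H·x̄ = [-13]
step 0: S = H·P̄·Hᵀ + R = [223]
step 0: K = P̄·Hᵀ·S⁻¹ = [-59/223; 42/223]
step 0: x' = x̄ + K·y = [98/223, 792/223]
step 0: P' = (I − K·H)·P̄ = [310/223 694/223; 694/223 2250/223]
step 1: x̄ = F·x = [988/223, -1584/223]
step 1: P̄ = F·P·Fᵀ + Q = [6489/223 -7276/223; -7276/223 9446/223]
step 1: y = z − H·x̄ = [4325/223]
step 1: S = H·P̄·Hᵀ + R = [112395/223]
step 1: K = P̄·Hᵀ·S⁻¹ = [-26743/112395; 31274/112395]
step 1: x' = x̄ + K·y = [-4141/22479, -38362/22479]
step 1: P' = (I − K·H)·P̄ = [63422/112395 83294/112395; 83294/112395 374978/112395]
step 2: x̄ = F·x = [-15548/7493, 76724/22479]
step 2: P̄ = F·P·Fᵀ + Q = [358079/37465 -361044/37465; -361044/37465 1724702/112395]
step 2: y = z − H·x̄ = [-194177/22479]
step 2: S = H·P̄·Hᵀ + R = [18341207/112395]
step 2: K = P̄·Hᵀ·S⁻¹ = [-4305843/18341207; 4974098/18341207]
step 2: x' = x̄ + K·y = [-863543/18341207, 19634118/18341207]
step 2: P' = (I − K·H)·P̄ = [10343158/18341207 13806102/18341207; 13806102/18341207 61314698/18341207]

step 0: x' = [98/223, 792/223], P' = [310/223 694/223; 694/223 2250/223]
step 1: x' = [-4141/22479, -38362/22479], P' = [63422/112395 83294/112395; 83294/112395 374978/112395]
step 2: x' = [-863543/18341207, 19634118/18341207], P' = [10343158/18341207 13806102/18341207; 13806102/18341207 61314698/18341207]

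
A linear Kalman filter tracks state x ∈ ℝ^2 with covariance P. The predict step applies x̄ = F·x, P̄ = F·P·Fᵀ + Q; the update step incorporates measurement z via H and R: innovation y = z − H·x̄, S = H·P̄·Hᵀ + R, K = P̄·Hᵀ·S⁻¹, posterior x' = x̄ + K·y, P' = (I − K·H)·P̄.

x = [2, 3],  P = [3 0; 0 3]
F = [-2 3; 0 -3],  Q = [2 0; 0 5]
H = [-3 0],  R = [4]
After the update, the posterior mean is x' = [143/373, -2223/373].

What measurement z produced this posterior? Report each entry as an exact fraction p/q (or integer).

x̄ = F·x = [5, -9]
P̄ = F·P·Fᵀ + Q = [41 -27; -27 32]
S = H·P̄·Hᵀ + R = [373]
K = P̄·Hᵀ·S⁻¹ = [-123/373; 81/373]
x' − x̄ = [-1722/373, 1134/373] = K·y
y = (KᵀK)⁻¹·Kᵀ·(x' − x̄) = [14]
z = y + H·x̄ = [14] + [-15] = [-1]

z = [-1]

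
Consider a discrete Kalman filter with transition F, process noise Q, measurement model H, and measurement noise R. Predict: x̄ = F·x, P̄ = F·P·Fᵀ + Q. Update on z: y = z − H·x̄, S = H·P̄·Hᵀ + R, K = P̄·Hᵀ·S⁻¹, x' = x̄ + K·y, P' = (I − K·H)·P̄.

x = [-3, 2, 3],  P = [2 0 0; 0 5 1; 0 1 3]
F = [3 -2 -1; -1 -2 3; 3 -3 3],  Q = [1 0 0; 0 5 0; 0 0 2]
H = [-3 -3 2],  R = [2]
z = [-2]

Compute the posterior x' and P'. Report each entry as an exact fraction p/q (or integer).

x' = [-1469/122, 1375/122, -128/61]
P' = [6463/244 -3689/244 1023/61; -3689/244 6999/244 1227/61; 1023/61 1227/61 3358/61]

x̄ = F·x = [-16, 8, -6]
P̄ = F·P·Fᵀ + Q = [46 1 36; 1 42 36; 36 36 74]
y = z − H·x̄ = [-14]
S = H·P̄·Hᵀ + R = [244]
K = P̄·Hᵀ·S⁻¹ = [-69/244; -57/244; -17/61]
x' = x̄ + K·y = [-1469/122, 1375/122, -128/61]
P' = (I − K·H)·P̄ = [6463/244 -3689/244 1023/61; -3689/244 6999/244 1227/61; 1023/61 1227/61 3358/61]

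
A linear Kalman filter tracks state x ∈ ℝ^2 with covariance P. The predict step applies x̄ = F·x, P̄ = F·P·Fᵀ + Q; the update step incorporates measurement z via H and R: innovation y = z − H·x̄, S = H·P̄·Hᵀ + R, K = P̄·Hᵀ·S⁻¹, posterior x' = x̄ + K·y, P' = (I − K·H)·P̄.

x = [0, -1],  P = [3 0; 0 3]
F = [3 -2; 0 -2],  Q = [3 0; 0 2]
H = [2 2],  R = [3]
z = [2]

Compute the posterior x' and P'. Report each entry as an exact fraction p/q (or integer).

x' = [-2/323, 334/323]
P' = [1902/323 -1740/323; -1740/323 1818/323]

x̄ = F·x = [2, 2]
P̄ = F·P·Fᵀ + Q = [42 12; 12 14]
y = z − H·x̄ = [-6]
S = H·P̄·Hᵀ + R = [323]
K = P̄·Hᵀ·S⁻¹ = [108/323; 52/323]
x' = x̄ + K·y = [-2/323, 334/323]
P' = (I − K·H)·P̄ = [1902/323 -1740/323; -1740/323 1818/323]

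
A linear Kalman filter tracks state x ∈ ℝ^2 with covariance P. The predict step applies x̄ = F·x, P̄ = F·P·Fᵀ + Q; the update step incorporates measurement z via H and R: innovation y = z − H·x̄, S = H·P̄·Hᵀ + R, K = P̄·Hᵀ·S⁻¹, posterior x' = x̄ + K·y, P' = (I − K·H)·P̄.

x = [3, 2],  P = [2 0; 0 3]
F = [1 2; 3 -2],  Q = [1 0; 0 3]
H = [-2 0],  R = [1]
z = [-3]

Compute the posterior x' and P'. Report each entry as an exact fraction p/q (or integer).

x̄ = F·x = [7, 5]
P̄ = F·P·Fᵀ + Q = [15 -6; -6 33]
y = z − H·x̄ = [11]
S = H·P̄·Hᵀ + R = [61]
K = P̄·Hᵀ·S⁻¹ = [-30/61; 12/61]
x' = x̄ + K·y = [97/61, 437/61]
P' = (I − K·H)·P̄ = [15/61 -6/61; -6/61 1869/61]

x' = [97/61, 437/61]
P' = [15/61 -6/61; -6/61 1869/61]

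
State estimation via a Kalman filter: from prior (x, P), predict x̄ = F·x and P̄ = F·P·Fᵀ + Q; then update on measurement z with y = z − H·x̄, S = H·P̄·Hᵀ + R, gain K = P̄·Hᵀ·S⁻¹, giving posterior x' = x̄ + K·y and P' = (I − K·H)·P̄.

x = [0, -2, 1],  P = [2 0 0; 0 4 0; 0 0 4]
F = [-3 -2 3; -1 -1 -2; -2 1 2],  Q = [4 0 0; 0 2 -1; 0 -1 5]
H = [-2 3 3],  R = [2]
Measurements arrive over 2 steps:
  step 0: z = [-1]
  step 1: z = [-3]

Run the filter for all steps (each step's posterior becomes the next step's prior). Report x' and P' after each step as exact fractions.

step 0: x' = [801/289, 533/289, -104/289], P' = [12550/289 964/289 7340/289; 964/289 5255/289 -4585/289; 7340/289 -4585/289 9473/289]
step 1: x' = [-12671021/1017449, -4924386/1017449, -4539597/1017449], P' = [465557691/1017449 167179537/1017449 143091137/1017449; 167179537/1017449 64682614/1017449 46922050/1017449; 143091137/1017449 46922050/1017449 48478960/1017449]

step 0: x̄ = F·x = [7, 0, 0]
step 0: P̄ = F·P·Fᵀ + Q = [74 -10 28; -10 24 -17; 28 -17 33]
step 0: y = z − H·x̄ = [13]
step 0: S = H·P̄·Hᵀ + R = [289]
step 0: K = P̄·Hᵀ·S⁻¹ = [-94/289; 41/289; -8/289]
step 0: x' = x̄ + K·y = [801/289, 533/289, -104/289]
step 0: P' = (I − K·H)·P̄ = [12550/289 964/289 7340/289; 964/289 5255/289 -4585/289; 7340/289 -4585/289 9473/289]
step 1: x̄ = F·x = [-3781/289, -1126/289, -1277/289]
step 1: P̄ = F·P·Fᵀ + Q = [154851/289 13577/289 39097/289; 13577/289 69223/289 15648/289; 39097/289 15648/289 13876/289]
step 1: y = z − H·x̄ = [-1220/289]
step 1: S = H·P̄·Hᵀ + R = [1017449/289]
step 1: K = P̄·Hᵀ·S⁻¹ = [-151680/1017449; 227459/1017449; 10378/1017449]
step 1: x' = x̄ + K·y = [-12671021/1017449, -4924386/1017449, -4539597/1017449]
step 1: P' = (I − K·H)·P̄ = [465557691/1017449 167179537/1017449 143091137/1017449; 167179537/1017449 64682614/1017449 46922050/1017449; 143091137/1017449 46922050/1017449 48478960/1017449]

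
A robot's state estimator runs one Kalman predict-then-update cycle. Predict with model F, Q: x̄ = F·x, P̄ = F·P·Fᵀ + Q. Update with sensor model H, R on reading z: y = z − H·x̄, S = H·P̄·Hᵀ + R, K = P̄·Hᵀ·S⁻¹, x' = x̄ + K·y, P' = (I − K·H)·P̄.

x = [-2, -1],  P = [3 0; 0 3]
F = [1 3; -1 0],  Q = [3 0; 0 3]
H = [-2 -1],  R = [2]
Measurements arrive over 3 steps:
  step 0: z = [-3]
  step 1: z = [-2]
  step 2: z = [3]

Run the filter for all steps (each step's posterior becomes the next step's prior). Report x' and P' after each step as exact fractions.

step 0: x̄ = F·x = [-5, 2]
step 0: P̄ = F·P·Fᵀ + Q = [33 -3; -3 6]
step 0: y = z − H·x̄ = [-11]
step 0: S = H·P̄·Hᵀ + R = [128]
step 0: K = P̄·Hᵀ·S⁻¹ = [-63/128; 0]
step 0: x' = x̄ + K·y = [53/128, 2]
step 0: P' = (I − K·H)·P̄ = [255/128 -3; -3 6]
step 1: x̄ = F·x = [821/128, -53/128]
step 1: P̄ = F·P·Fᵀ + Q = [5247/128 897/128; 897/128 639/128]
step 1: y = z − H·x̄ = [1333/128]
step 1: S = H·P̄·Hᵀ + R = [25471/128]
step 1: K = P̄·Hᵀ·S⁻¹ = [-11391/25471; -2433/25471]
step 1: x' = x̄ + K·y = [44746/25471, -35884/25471]
step 1: P' = (I − K·H)·P̄ = [30402/25471 -38022/25471; -38022/25471 80910/25471]
step 2: x̄ = F·x = [-62906/25471, -44746/25471]
step 2: P̄ = F·P·Fᵀ + Q = [606873/25471 83664/25471; 83664/25471 106815/25471]
step 2: y = z − H·x̄ = [-94145/25471]
step 2: S = H·P̄·Hᵀ + R = [2919905/25471]
step 2: K = P̄·Hᵀ·S⁻¹ = [-259482/583981; -274143/2919905]
step 2: x' = x̄ + K·y = [-483176/583981, -823249/583981]
step 2: P' = (I − K·H)·P̄ = [696783/583981 -874602/583981; -874602/583981 9294306/2919905]

step 0: x' = [53/128, 2], P' = [255/128 -3; -3 6]
step 1: x' = [44746/25471, -35884/25471], P' = [30402/25471 -38022/25471; -38022/25471 80910/25471]
step 2: x' = [-483176/583981, -823249/583981], P' = [696783/583981 -874602/583981; -874602/583981 9294306/2919905]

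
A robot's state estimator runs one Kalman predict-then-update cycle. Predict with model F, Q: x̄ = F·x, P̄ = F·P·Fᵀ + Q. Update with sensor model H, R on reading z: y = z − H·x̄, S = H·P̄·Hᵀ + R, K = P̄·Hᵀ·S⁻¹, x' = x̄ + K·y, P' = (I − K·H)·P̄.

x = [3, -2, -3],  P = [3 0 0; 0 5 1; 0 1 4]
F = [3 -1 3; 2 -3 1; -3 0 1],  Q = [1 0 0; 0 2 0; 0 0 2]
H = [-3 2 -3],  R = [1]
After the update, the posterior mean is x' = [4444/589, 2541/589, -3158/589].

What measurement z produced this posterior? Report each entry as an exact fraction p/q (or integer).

z = [2]

x̄ = F·x = [2, 9, -12]
P̄ = F·P·Fᵀ + Q = [63 35 -16; 35 57 -17; -16 -17 33]
S = H·P̄·Hᵀ + R = [589]
K = P̄·Hᵀ·S⁻¹ = [-71/589; 60/589; -85/589]
x' − x̄ = [3266/589, -2760/589, 3910/589] = K·y
y = (KᵀK)⁻¹·Kᵀ·(x' − x̄) = [-46]
z = y + H·x̄ = [-46] + [48] = [2]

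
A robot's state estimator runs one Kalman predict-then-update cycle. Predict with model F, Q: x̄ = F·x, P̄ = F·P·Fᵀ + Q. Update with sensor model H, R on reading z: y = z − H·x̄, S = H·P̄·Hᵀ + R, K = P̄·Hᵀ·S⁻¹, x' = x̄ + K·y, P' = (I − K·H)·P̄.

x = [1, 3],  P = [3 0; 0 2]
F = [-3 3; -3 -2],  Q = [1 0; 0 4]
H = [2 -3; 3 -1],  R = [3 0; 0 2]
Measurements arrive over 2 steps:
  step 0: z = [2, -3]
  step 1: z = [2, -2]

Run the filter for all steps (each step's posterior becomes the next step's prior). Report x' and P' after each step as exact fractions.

step 0: x' = [-124531/78686, -142143/78686], P' = [33225/78686 33039/78686; 33039/78686 55149/78686]
step 1: x' = [-30328979/40838097, -104216569/122514291], P' = [9873391/27225398 28799501/81676194; 28799501/81676194 152692363/245028582]

step 0: x̄ = F·x = [6, -9]
step 0: P̄ = F·P·Fᵀ + Q = [46 15; 15 39]
step 0: y = z − H·x̄ = [-37, -30]
step 0: S = H·P̄·Hᵀ + R = [358 228; 228 365]
step 0: K = P̄·Hᵀ·S⁻¹ = [-10889/78686 16659/39343; -33123/78686 10992/39343]
step 0: x' = x̄ + K·y = [-124531/78686, -142143/78686]
step 0: P' = (I − K·H)·P̄ = [33225/78686 33039/78686; 33039/78686 55149/78686]
step 1: x̄ = F·x = [-26418/39343, 657879/78686]
step 1: P̄ = F·P·Fᵀ + Q = [139675/39343 -65493/39343; -65493/39343 1230833/78686]
step 1: y = z − H·x̄ = [2236681/78686, 659015/78686]
step 1: S = H·P̄·Hᵀ + R = [14002787/78686 6809445/78686; 6809445/78686 4688271/78686]
step 1: K = P̄·Hᵀ·S⁻¹ = [-3017573/27225398 30030509/81676194; -10565929/27225398 53251573/245028582]
step 1: x' = x̄ + K·y = [-30328979/40838097, -104216569/122514291]
step 1: P' = (I − K·H)·P̄ = [9873391/27225398 28799501/81676194; 28799501/81676194 152692363/245028582]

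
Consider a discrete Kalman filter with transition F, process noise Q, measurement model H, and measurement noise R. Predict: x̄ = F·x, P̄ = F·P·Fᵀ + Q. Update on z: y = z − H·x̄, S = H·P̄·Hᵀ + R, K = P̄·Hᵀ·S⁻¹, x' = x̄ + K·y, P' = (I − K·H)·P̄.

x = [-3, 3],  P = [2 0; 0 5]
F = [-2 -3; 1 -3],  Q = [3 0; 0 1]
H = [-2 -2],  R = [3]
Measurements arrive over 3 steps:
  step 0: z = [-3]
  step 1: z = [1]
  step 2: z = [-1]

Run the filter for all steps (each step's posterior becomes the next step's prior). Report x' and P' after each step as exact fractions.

step 0: x' = [1387/249, -1030/249], P' = [4196/747 -3905/747; -3905/747 4172/747]
step 1: x' = [-316240/88861, 280661/88861], P' = [1828883/444305 -1747421/444305; -1747421/444305 1997507/444305]
step 2: x' = [419071251/219522127, -330492535/219522127], P' = [840428162/219522127 -796224686/219522127; -796224686/219522127 915663119/219522127]

step 0: x̄ = F·x = [-3, -12]
step 0: P̄ = F·P·Fᵀ + Q = [56 41; 41 48]
step 0: y = z − H·x̄ = [-33]
step 0: S = H·P̄·Hᵀ + R = [747]
step 0: K = P̄·Hᵀ·S⁻¹ = [-194/747; -178/747]
step 0: x' = x̄ + K·y = [1387/249, -1030/249]
step 0: P' = (I − K·H)·P̄ = [4196/747 -3905/747; -3905/747 4172/747]
step 1: x̄ = F·x = [316/249, 4477/249]
step 1: P̄ = F·P·Fᵀ + Q = [9713/747 17441/747; 17441/747 65921/747]
step 1: y = z − H·x̄ = [9835/249]
step 1: S = H·P̄·Hᵀ + R = [444305/747]
step 1: K = P̄·Hᵀ·S⁻¹ = [-54308/444305; -166724/444305]
step 1: x' = x̄ + K·y = [-316240/88861, 280661/88861]
step 1: P' = (I − K·H)·P̄ = [1828883/444305 -1747421/444305; -1747421/444305 1997507/444305]
step 2: x̄ = F·x = [-209503/88861, -1158223/88861]
step 2: P̄ = F·P·Fᵀ + Q = [5656958/444305 9077534/444305; 9077534/444305 30735277/444305]
step 2: y = z − H·x̄ = [-2824313/88861]
step 2: S = H·P̄·Hᵀ + R = [219522127/444305]
step 2: K = P̄·Hᵀ·S⁻¹ = [-29468984/219522127; -79625622/219522127]
step 2: x' = x̄ + K·y = [419071251/219522127, -330492535/219522127]
step 2: P' = (I − K·H)·P̄ = [840428162/219522127 -796224686/219522127; -796224686/219522127 915663119/219522127]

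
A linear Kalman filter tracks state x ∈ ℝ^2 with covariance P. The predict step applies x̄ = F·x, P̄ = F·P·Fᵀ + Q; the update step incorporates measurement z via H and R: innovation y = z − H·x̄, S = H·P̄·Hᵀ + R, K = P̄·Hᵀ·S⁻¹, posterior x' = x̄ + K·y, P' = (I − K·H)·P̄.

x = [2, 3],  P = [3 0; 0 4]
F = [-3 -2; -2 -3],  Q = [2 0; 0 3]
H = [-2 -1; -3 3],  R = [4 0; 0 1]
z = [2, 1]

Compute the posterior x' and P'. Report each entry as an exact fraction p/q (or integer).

x̄ = F·x = [-12, -13]
P̄ = F·P·Fᵀ + Q = [45 42; 42 51]
y = z − H·x̄ = [-35, 4]
S = H·P̄·Hᵀ + R = [403 -9; -9 109]
K = P̄·Hᵀ·S⁻¹ = [-14469/43846 -4815/43846; -7236/21923 4833/21923]
x' = x̄ + K·y = [-38997/43846, -12407/21923]
P' = (I − K·H)·P̄ = [19827/43846 9111/21923; 9111/21923 10722/21923]

x' = [-38997/43846, -12407/21923]
P' = [19827/43846 9111/21923; 9111/21923 10722/21923]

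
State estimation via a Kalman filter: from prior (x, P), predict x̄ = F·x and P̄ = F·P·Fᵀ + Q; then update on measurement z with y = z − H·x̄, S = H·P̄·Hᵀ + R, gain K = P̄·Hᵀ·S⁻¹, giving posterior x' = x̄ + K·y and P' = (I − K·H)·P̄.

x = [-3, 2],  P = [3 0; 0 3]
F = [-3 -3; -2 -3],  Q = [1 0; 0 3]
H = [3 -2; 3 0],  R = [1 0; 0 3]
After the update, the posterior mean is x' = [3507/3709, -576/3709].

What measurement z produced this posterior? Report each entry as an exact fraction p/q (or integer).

x̄ = F·x = [3, 0]
P̄ = F·P·Fᵀ + Q = [55 45; 45 42]
S = H·P̄·Hᵀ + R = [124 225; 225 498]
K = P̄·Hᵀ·S⁻¹ = [75/3709 1195/3709; -1659/3709 1755/3709]
x' − x̄ = [-7620/3709, -576/3709] = K·y
y = (KᵀK)⁻¹·Kᵀ·(x' − x̄) = [-6, -6]
z = y + H·x̄ = [-6, -6] + [9, 9] = [3, 3]

z = [3, 3]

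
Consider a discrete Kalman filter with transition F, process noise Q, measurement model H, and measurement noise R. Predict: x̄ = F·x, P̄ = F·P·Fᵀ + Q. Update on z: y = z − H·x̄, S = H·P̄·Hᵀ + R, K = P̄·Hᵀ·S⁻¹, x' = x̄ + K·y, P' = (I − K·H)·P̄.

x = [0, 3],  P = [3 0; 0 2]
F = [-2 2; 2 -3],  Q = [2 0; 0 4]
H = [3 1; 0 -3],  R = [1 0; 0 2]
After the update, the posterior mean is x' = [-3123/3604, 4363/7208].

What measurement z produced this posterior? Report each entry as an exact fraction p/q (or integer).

x̄ = F·x = [6, -9]
P̄ = F·P·Fᵀ + Q = [22 -24; -24 34]
S = H·P̄·Hᵀ + R = [89 114; 114 308]
K = P̄·Hᵀ·S⁻¹ = [591/1802 405/3604; -19/3604 -2373/7208]
x' − x̄ = [-24747/3604, 69235/7208] = K·y
y = (KᵀK)⁻¹·Kᵀ·(x' − x̄) = [-11, -29]
z = y + H·x̄ = [-11, -29] + [9, 27] = [-2, -2]

z = [-2, -2]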